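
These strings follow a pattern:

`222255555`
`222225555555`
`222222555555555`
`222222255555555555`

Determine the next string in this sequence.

222222225555555555555

The n-th term is n+2 2's then 2n+1 5's, where the shown terms are n = 2, 3, 4, 5.
Setting n = 6 gives 8, 13 characters in each block.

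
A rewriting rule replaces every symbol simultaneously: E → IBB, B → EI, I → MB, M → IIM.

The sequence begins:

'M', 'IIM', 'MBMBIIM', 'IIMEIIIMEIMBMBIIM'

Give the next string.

MBMBIIMIBBMBMBMBIIMIBBMBIIMEIIIMEIMBMBIIM

Applying the rule to each of the 17 symbols of IIMEIIIMEIMBMBIIM gives the pieces MB MB IIM IBB MB MB MB IIM IBB MB IIM EI IIM EI MB MB IIM, which concatenate to the answer.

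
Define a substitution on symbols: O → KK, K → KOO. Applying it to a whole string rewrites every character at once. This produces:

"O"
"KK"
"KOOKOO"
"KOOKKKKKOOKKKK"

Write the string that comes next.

Replace each of the 14 characters of KOOKKKKKOOKKKK in place — KOO KK KK KOO KOO KOO KOO KOO KK KK KOO KOO KOO KOO — and concatenate.

KOOKKKKKOOKOOKOOKOOKOOKKKKKOOKOOKOOKOO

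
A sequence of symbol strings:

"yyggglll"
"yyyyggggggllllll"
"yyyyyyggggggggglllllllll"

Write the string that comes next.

Term n consists of 2n y's, followed by 3n g's, followed by 3n l's (n = 1, 2, …).
For the next term, n = 4, so the run lengths are 8, 12, 12.

yyyyyyyyggggggggggggllllllllllll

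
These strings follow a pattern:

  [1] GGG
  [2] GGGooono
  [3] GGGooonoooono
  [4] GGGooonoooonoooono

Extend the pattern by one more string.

Each term is the previous one with ooono appended.
Applying this once more to GGGooonoooonoooono:

GGGooonoooonoooonoooono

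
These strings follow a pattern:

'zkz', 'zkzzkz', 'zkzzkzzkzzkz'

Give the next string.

Every step duplicates the string.
Doubling zkzzkzzkzzkz:

zkzzkzzkzzkzzkzzkzzkzzkz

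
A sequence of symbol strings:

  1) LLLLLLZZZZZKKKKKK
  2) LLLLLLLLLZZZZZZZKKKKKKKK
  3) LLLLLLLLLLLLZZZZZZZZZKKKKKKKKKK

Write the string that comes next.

LLLLLLLLLLLLLLLZZZZZZZZZZZKKKKKKKKKKKK

The n-th term is 3n L's then 2n+1 Z's then 2n+2 K's, where the shown terms are n = 2, 3, 4.
At n = 5 the blocks have lengths 15, 11, 12.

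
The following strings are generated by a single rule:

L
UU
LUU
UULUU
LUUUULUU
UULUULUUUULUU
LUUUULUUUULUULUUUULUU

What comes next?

This is a Fibonacci-style word recurrence s(k) = s(k−2)·s(k−1): e.g. L·UU = LUU.
Continuing: UULUULUUUULUU · LUUUULUUUULUULUUUULUU gives term 8.

UULUULUUUULUULUUUULUUUULUULUUUULUU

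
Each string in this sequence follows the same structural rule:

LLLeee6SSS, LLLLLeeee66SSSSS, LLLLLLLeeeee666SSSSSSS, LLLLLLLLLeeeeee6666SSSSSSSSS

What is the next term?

LLLLLLLLLLLeeeeeee66666SSSSSSSSSSS

Reading off run lengths: L runs 3, 5, 7, 9; e runs 3, 4, 5, 6; 6 runs 1, 2, 3, 4; S runs 3, 5, 7, 9 — each is linear in n (n = 1, 2, …).
Setting n = 5 gives 11, 7, 5, 11 characters in each block.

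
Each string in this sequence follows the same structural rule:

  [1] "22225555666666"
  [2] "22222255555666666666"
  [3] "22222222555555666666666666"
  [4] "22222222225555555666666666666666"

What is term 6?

Each string has the form 2^{2n+2} 5^{n+3} 6^{3n+3} (n = 1, 2, …).
Setting n = 6 gives 14, 9, 21 characters in each block.

22222222222222555555555666666666666666666666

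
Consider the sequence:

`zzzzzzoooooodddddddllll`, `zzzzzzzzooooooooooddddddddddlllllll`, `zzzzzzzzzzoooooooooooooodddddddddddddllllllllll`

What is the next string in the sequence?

zzzzzzzzzzzzooooooooooooooooooddddddddddddddddlllllllllllll

The n-th term is 2n+2 z's then 4n-2 o's then 3n+1 d's then 3n-2 l's, where the shown terms are n = 2, 3, 4.
For the next term, n = 5, so the run lengths are 12, 18, 16, 13.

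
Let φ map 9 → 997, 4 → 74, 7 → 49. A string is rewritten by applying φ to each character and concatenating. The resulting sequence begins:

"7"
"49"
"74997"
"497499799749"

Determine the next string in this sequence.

749974974997997499979974974997

Apply φ to 497499799749 symbol by symbol: 4→74, 9→997, 7→49, 4→74, 9→997, 9→997, 7→49, 9→997, 9→997, 7→49, 4→74, 9→997; joined: 74 997 49 74 997 997 49 997 997 49 74 997.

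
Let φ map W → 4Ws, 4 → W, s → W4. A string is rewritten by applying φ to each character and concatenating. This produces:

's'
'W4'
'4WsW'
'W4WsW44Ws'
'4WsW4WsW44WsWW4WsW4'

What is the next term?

Rewriting the 19 symbols of 4WsW4WsW44WsWW4WsW4 one by one yields W 4Ws W4 4Ws W 4Ws W4 4Ws W W 4Ws W4 4Ws 4Ws W 4Ws W4 4Ws W; concatenated:

W4WsW44WsW4WsW44WsWW4WsW44Ws4WsW4WsW44WsW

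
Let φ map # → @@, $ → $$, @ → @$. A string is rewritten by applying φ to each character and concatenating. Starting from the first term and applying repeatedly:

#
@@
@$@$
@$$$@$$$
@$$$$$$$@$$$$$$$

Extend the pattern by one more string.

Applying the rule to each of the 16 symbols of @$$$$$$$@$$$$$$$ gives the pieces @$ $$ $$ $$ $$ $$ $$ $$ @$ $$ $$ $$ $$ $$ $$ $$, which concatenate to the answer.

@$$$$$$$$$$$$$$$@$$$$$$$$$$$$$$$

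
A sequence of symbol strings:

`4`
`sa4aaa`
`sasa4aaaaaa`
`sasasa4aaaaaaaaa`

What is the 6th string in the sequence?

sasasasasa4aaaaaaaaaaaaaaa

Each term wraps the previous one in sa on the left and aaa on the right.
From sasasa4aaaaaaaaa, 2 further steps: sasasa4aaaaaaaaa → sasasasa4aaaaaaaaaaaa → (answer).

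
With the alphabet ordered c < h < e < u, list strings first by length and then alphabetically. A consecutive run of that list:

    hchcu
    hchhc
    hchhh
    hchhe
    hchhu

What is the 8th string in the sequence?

hchee

Advancing 3 positions from hchhu through hchhu → hchec → hcheh reaches term 8.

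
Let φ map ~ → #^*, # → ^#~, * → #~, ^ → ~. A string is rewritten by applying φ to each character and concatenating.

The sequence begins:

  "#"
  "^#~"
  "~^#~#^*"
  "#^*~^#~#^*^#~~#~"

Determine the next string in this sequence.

Rewriting the 16 symbols of #^*~^#~#^*^#~~#~ one by one yields ^#~ ~ #~ #^* ~ ^#~ #^* ^#~ ~ #~ ~ ^#~ #^* #^* ^#~ #^*; concatenated:

^#~~#~#^*~^#~#^*^#~~#~~^#~#^*#^*^#~#^*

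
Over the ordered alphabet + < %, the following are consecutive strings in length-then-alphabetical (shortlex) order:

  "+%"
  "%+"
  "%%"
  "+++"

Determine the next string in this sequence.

Find the rightmost character of +++ below %, bump it to the next letter, and reset everything to its right to +.

++%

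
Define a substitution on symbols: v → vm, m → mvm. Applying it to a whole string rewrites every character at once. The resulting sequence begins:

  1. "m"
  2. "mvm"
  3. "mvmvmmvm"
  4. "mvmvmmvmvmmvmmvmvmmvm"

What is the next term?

φ(mvmvmmvmvmmvmmvmvmmvm) expands symbol-by-symbol to mvm vm mvm vm mvm mvm vm mvm vm mvm mvm vm mvm mvm vm mvm vm mvm mvm vm mvm; joining the 21 pieces gives the next term.

mvmvmmvmvmmvmmvmvmmvmvmmvmmvmvmmvmmvmvmmvmvmmvmmvmvmmvm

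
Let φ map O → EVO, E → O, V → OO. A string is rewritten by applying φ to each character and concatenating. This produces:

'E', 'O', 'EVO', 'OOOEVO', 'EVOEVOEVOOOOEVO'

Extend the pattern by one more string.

φ(EVOEVOEVOOOOEVO) expands symbol-by-symbol to O OO EVO O OO EVO O OO EVO EVO EVO EVO O OO EVO; joining the 15 pieces gives the next term.

OOOEVOOOOEVOOOOEVOEVOEVOEVOOOOEVO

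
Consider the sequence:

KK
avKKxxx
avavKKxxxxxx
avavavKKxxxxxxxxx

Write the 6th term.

Each term wraps the previous one in av on the left and xxx on the right.
From avavavKKxxxxxxxxx, 2 further steps: avavavKKxxxxxxxxx → avavavavKKxxxxxxxxxxxx → (answer).

avavavavavKKxxxxxxxxxxxxxxx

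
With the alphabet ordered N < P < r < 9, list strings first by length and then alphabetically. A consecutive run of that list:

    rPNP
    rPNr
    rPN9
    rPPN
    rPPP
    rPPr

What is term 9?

Stepping forward 3 times from rPPr: rPPr → rPP9 → rPrN, then the target.

rPrP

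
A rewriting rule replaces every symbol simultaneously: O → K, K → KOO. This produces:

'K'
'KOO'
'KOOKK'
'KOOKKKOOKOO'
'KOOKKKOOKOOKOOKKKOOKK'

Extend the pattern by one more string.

KOOKKKOOKOOKOOKKKOOKKKOOKKKOOKOOKOOKKKOOKOO

Replace each of the 21 characters of KOOKKKOOKOOKOOKKKOOKK in place — KOO K K KOO KOO KOO K K KOO K K KOO K K KOO KOO KOO K K KOO KOO — and concatenate.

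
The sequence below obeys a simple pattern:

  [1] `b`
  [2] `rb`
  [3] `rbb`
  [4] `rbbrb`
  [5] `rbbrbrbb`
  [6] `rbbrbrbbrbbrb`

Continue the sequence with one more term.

From term 3 onward, concatenate the last term with the second-to-last: rb·b = rbb, rbb·rb = rbbrb, …
So term 7 is rbbrbrbbrbbrb·rbbrbrbb.

rbbrbrbbrbbrbrbbrbrbb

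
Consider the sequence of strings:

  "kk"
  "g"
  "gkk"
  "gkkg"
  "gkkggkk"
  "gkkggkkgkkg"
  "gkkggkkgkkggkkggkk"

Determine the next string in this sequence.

From term 3 onward, concatenate the last term with the second-to-last: g·kk = gkk, gkk·g = gkkg, …
Continuing: gkkggkkgkkggkkggkk · gkkggkkgkkg gives term 8.

gkkggkkgkkggkkggkkgkkggkkgkkg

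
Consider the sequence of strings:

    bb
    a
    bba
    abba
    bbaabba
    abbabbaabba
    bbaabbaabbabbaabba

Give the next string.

This is a Fibonacci-style word recurrence s(k) = s(k−2)·s(k−1): e.g. bb·a = bba.
So term 8 is abbabbaabba·bbaabbaabbabbaabba.

abbabbaabbabbaabbaabbabbaabba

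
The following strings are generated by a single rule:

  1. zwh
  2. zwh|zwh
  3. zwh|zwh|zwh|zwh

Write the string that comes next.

zwh|zwh|zwh|zwh|zwh|zwh|zwh|zwh

Every step duplicates the string with '|' between the halves.
So the next term is two copies of zwh|zwh|zwh|zwh with '|' between the halves.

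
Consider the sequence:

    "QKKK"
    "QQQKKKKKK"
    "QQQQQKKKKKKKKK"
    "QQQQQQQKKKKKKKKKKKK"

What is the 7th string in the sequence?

QQQQQQQQQQQQQKKKKKKKKKKKKKKKKKKKKK

Reading off run lengths: Q runs 1, 3, 5, 7; K runs 3, 6, 9, 12 — each is linear in n (n = 1, 2, …).
Setting n = 7 gives 13, 21 characters in each block.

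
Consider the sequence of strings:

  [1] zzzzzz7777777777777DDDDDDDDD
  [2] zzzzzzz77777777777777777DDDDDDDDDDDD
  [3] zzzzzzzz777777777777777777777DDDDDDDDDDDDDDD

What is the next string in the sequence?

zzzzzzzzz7777777777777777777777777DDDDDDDDDDDDDDDDDD

Reading off run lengths: z runs 6, 7, 8; 7 runs 13, 17, 21; D runs 9, 12, 15 — each is linear in n, where the shown terms are n = 3, 4, 5.
At n = 6 the blocks have lengths 9, 25, 18.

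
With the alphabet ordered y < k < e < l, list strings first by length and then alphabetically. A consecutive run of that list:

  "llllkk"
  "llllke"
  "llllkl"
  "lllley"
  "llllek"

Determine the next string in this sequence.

llllee

Find the rightmost character of llllek below l, bump it to the next letter, and reset everything to its right to y.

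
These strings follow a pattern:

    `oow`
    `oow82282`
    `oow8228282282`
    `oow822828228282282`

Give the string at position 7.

Each term is the previous one with 82282 appended.
From oow822828228282282, 3 further steps: oow822828228282282 → oow82282822828228282282 → oow8228282282822828228282282 → (answer).

oow822828228282282822828228282282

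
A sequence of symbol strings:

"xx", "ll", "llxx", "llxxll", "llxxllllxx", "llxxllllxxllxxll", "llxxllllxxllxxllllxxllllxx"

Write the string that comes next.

From term 3 onward, concatenate the last term with the second-to-last: ll·xx = llxx, llxx·ll = llxxll, …
So term 8 is llxxllllxxllxxllllxxllllxx·llxxllllxxllxxll.

llxxllllxxllxxllllxxllllxxllxxllllxxllxxll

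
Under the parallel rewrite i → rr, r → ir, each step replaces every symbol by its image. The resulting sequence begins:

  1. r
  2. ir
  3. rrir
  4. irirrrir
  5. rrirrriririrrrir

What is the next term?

irirrriririrrrirrrirrriririrrrir

Applying the rule to each of the 16 symbols of rrirrriririrrrir gives the pieces ir ir rr ir ir ir rr ir rr ir rr ir ir ir rr ir, which concatenate to the answer.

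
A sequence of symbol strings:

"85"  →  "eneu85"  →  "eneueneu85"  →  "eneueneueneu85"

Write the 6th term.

The strings grow by a fixed prefix eneu each time.
From eneueneueneu85, 2 further steps: eneueneueneu85 → eneueneueneueneu85 → (answer).

eneueneueneueneueneu85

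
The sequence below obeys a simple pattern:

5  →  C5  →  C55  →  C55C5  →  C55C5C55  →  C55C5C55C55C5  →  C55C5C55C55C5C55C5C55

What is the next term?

This is a Fibonacci-style word recurrence s(k) = s(k−1)·s(k−2): e.g. C5·5 = C55.
Continuing: C55C5C55C55C5C55C5C55 · C55C5C55C55C5 gives term 8.

C55C5C55C55C5C55C5C55C55C5C55C55C5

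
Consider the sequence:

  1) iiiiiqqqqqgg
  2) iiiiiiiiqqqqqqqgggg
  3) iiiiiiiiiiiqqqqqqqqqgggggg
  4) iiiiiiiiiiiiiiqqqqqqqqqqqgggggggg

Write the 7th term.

iiiiiiiiiiiiiiiiiiiiiiiqqqqqqqqqqqqqqqqqgggggggggggggg

Reading off run lengths: i runs 5, 8, 11, 14; q runs 5, 7, 9, 11; g runs 2, 4, 6, 8 — each is linear in n (n = 1, 2, …).
At n = 7 the blocks have lengths 23, 17, 14.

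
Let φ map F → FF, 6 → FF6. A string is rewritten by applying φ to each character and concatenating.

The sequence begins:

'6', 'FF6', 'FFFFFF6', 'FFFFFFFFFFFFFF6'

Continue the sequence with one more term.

FFFFFFFFFFFFFFFFFFFFFFFFFFFFFF6

φ(FFFFFFFFFFFFFF6) expands symbol-by-symbol to FF FF FF FF FF FF FF FF FF FF FF FF FF FF FF6; joining the 15 pieces gives the next term.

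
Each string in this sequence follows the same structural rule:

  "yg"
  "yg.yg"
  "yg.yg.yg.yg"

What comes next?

s(k+1) = s(k)·.·s(k) — each term doubles the last with '.' between the halves.
Doubling yg.yg.yg.yg with '.' between the halves:

yg.yg.yg.yg.yg.yg.yg.yg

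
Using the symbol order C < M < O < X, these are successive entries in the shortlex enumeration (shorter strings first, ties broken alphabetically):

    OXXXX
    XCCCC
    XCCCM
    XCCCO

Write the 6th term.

Advancing 2 positions from XCCCO through XCCCO → XCCCX reaches term 6.

XCCMC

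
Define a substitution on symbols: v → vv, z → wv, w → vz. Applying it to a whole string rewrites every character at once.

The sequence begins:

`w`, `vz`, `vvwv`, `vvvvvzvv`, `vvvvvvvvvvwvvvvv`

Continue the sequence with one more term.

Applying the rule to each of the 16 symbols of vvvvvvvvvvwvvvvv gives the pieces vv vv vv vv vv vv vv vv vv vv vz vv vv vv vv vv, which concatenate to the answer.

vvvvvvvvvvvvvvvvvvvvvzvvvvvvvvvv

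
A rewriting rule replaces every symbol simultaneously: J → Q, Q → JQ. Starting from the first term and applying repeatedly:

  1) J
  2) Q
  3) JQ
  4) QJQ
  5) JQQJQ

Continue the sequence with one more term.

Apply φ to JQQJQ symbol by symbol: J→Q, Q→JQ, Q→JQ, J→Q, Q→JQ; joined: Q JQ JQ Q JQ.

QJQJQQJQ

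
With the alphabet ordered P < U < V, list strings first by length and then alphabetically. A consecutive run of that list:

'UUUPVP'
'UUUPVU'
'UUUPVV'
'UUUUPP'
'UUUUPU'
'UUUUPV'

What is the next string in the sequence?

UUUUUP

The successor of UUUUPV increments the rightmost position that isn't already V and resets every position after it to P.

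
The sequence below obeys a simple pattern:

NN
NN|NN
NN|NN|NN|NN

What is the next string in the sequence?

Each string is two copies of the previous one joined by '|'.
So the next term is two copies of NN|NN|NN|NN with '|' between the halves.

NN|NN|NN|NN|NN|NN|NN|NN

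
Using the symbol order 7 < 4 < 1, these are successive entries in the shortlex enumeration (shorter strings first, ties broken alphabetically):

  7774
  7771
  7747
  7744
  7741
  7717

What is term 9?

7477

Stepping forward 3 times from 7717: 7717 → 7714 → 7711, then the target.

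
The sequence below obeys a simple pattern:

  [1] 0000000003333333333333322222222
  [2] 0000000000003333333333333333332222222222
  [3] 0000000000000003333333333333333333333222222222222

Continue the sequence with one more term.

0000000000000000003333333333333333333333333322222222222222

The n-th term is 3n 0's then 4n+2 3's then 2n+2 2's, where the shown terms are n = 3, 4, 5.
Setting n = 6 gives 18, 26, 14 characters in each block.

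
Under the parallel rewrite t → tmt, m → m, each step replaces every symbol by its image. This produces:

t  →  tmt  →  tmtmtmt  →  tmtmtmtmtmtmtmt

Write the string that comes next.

Applying the rule to each of the 15 symbols of tmtmtmtmtmtmtmt gives the pieces tmt m tmt m tmt m tmt m tmt m tmt m tmt m tmt, which concatenate to the answer.

tmtmtmtmtmtmtmtmtmtmtmtmtmtmtmt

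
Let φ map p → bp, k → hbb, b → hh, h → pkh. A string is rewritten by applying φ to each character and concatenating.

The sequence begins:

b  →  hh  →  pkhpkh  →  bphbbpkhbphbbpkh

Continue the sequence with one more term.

φ(bphbbpkhbphbbpkh) expands symbol-by-symbol to hh bp pkh hh hh bp hbb pkh hh bp pkh hh hh bp hbb pkh; joining the 16 pieces gives the next term.

hhbppkhhhhhbphbbpkhhhbppkhhhhhbphbbpkh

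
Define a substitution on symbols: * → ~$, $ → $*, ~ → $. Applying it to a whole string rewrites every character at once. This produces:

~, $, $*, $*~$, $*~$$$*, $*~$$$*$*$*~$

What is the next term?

φ($*~$$$*$*$*~$) expands symbol-by-symbol to $* ~$ $ $* $* $* ~$ $* ~$ $* ~$ $ $*; joining the 13 pieces gives the next term.

$*~$$$*$*$*~$$*~$$*~$$$*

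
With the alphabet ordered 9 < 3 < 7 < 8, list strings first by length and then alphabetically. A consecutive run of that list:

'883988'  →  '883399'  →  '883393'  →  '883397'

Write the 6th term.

Stepping forward 2 times from 883397: 883397 → 883398, then the target.

883339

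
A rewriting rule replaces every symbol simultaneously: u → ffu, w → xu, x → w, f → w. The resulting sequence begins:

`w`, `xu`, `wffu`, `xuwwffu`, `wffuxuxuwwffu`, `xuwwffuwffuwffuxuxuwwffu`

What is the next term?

wffuxuxuwwffuxuwwffuxuwwffuwffuwffuxuxuwwffu

Replace each of the 24 characters of xuwwffuwffuwffuxuxuwwffu in place — w ffu xu xu w w ffu xu w w ffu xu w w ffu w ffu w ffu xu xu w w ffu — and concatenate.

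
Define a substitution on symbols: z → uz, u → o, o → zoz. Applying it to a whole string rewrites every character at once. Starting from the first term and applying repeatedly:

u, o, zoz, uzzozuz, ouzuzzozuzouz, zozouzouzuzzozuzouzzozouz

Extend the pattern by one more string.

Applying the rule to each of the 25 symbols of zozouzouzuzzozuzouzzozouz gives the pieces uz zoz uz zoz o uz zoz o uz o uz uz zoz uz o uz zoz o uz uz zoz uz zoz o uz, which concatenate to the answer.

uzzozuzzozouzzozouzouzuzzozuzouzzozouzuzzozuzzozouz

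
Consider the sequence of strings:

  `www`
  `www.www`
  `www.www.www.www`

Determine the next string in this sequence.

www.www.www.www.www.www.www.www

Every step duplicates the string with '.' between the halves.
So the next term is two copies of www.www.www.www with '.' between the halves.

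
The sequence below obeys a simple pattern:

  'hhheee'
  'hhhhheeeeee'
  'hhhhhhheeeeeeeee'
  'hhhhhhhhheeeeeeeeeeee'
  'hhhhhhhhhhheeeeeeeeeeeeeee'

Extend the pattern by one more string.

Reading off run lengths: h runs 3, 5, 7, 9, 11; e runs 3, 6, 9, 12, 15 — each is linear in n (n = 1, 2, …).
For the next term, n = 6, so the run lengths are 13, 18.

hhhhhhhhhhhhheeeeeeeeeeeeeeeeee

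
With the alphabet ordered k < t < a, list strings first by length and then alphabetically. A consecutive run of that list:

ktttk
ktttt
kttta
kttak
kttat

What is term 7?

ktakk

Stepping forward 2 times from kttat: kttat → kttaa, then the target.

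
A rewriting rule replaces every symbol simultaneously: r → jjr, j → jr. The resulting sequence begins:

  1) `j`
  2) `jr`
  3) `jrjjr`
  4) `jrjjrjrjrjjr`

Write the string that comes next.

Rewriting each symbol of jrjjrjrjrjjr: j→jr, r→jjr, j→jr, j→jr, r→jjr, j→jr, r→jjr, j→jr, r→jjr, j→jr, j→jr, r→jjr, which concatenates to jr jjr jr jr jjr jr jjr jr jjr jr jr jjr.

jrjjrjrjrjjrjrjjrjrjjrjrjrjjr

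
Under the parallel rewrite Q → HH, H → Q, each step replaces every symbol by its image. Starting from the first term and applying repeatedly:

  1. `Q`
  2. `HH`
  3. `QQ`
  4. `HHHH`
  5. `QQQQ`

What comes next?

HHHHHHHH

Apply φ to QQQQ symbol by symbol: Q→HH, Q→HH, Q→HH, Q→HH; joined: HH HH HH HH.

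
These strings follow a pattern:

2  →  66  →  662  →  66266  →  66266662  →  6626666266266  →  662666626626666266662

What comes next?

6626666266266662666626626666266266

This is a Fibonacci-style word recurrence s(k) = s(k−1)·s(k−2): e.g. 66·2 = 662.
Continuing: 662666626626666266662 · 6626666266266 gives term 8.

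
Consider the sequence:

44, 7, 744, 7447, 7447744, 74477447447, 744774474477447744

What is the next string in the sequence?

74477447447744774474477447447

Each term (from the third on) is the previous term followed by the one before it: term 3 = 7·44 = 744.
The next term joins 744774474477447744 and 74477447447.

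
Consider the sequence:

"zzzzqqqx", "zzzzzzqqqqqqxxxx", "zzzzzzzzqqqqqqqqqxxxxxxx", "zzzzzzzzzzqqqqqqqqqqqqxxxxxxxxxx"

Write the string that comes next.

zzzzzzzzzzzzqqqqqqqqqqqqqqqxxxxxxxxxxxxx

The n-th term is 2n+2 z's then 3n q's then 3n-2 x's (n = 1, 2, …).
Setting n = 5 gives 12, 15, 13 characters in each block.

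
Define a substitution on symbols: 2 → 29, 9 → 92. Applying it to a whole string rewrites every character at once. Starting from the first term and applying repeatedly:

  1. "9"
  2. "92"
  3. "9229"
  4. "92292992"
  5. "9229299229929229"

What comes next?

Rewriting the 16 symbols of 9229299229929229 one by one yields 92 29 29 92 29 92 92 29 29 92 92 29 92 29 29 92; concatenated:

92292992299292292992922992292992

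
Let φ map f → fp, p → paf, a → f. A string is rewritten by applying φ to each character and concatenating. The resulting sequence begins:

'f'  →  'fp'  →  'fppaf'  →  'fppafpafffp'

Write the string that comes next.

Rewriting each symbol of fppafpafffp: f→fp, p→paf, p→paf, a→f, f→fp, p→paf, a→f, f→fp, f→fp, f→fp, p→paf, which concatenates to fp paf paf f fp paf f fp fp fp paf.

fppafpafffppafffpfpfppaf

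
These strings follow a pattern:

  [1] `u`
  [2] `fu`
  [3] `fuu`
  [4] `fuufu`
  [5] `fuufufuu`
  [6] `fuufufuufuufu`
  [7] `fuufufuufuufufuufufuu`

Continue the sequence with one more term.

From term 3 onward, concatenate the last term with the second-to-last: fu·u = fuu, fuu·fu = fuufu, …
The next term joins fuufufuufuufufuufufuu and fuufufuufuufu.

fuufufuufuufufuufufuufuufufuufuufu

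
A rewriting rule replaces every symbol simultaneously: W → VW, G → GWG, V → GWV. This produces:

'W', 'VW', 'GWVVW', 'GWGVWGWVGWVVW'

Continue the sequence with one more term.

GWGVWGWGGWVVWGWGVWGWVGWGVWGWVGWVVW

Applying the rule to each of the 13 symbols of GWGVWGWVGWVVW gives the pieces GWG VW GWG GWV VW GWG VW GWV GWG VW GWV GWV VW, which concatenate to the answer.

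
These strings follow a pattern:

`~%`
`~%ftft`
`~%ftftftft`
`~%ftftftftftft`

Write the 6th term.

The strings grow by a fixed suffix ftft each time.
From ~%ftftftftftft, 2 further steps: ~%ftftftftftft → ~%ftftftftftftftft → (answer).

~%ftftftftftftftftftft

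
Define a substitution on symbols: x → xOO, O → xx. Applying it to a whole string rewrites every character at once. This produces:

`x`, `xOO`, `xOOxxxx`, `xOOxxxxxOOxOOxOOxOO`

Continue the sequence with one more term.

xOOxxxxxOOxOOxOOxOOxOOxxxxxOOxxxxxOOxxxxxOOxxxx

Applying the rule to each of the 19 symbols of xOOxxxxxOOxOOxOOxOO gives the pieces xOO xx xx xOO xOO xOO xOO xOO xx xx xOO xx xx xOO xx xx xOO xx xx, which concatenate to the answer.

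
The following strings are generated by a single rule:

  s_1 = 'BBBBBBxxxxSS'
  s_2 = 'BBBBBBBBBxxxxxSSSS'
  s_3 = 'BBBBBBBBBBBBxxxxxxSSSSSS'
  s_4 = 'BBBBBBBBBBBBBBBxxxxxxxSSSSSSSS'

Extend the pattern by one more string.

BBBBBBBBBBBBBBBBBBxxxxxxxxSSSSSSSSSS

The n-th term is 3n B's then n+2 x's then 2n-2 S's, where the shown terms are n = 2, 3, 4, 5.
For the next term, n = 6, so the run lengths are 18, 8, 10.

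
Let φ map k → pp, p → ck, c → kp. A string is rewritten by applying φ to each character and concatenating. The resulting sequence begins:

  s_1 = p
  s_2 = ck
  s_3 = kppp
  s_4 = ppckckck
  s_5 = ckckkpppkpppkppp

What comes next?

kpppkpppppckckckppckckckppckckck

Applying the rule to each of the 16 symbols of ckckkpppkpppkppp gives the pieces kp pp kp pp pp ck ck ck pp ck ck ck pp ck ck ck, which concatenate to the answer.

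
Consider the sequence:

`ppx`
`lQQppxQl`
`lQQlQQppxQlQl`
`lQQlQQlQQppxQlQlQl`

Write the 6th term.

Every step adds lQQ to the front and Ql to the end of the previous string.
From lQQlQQlQQppxQlQlQl, 2 further steps: lQQlQQlQQppxQlQlQl → lQQlQQlQQlQQppxQlQlQlQl → (answer).

lQQlQQlQQlQQlQQppxQlQlQlQlQl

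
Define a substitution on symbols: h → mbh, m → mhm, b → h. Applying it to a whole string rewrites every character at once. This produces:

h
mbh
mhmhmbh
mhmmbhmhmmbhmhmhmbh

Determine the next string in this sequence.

mhmmbhmhmmhmhmbhmhmmbhmhmmhmhmbhmhmmbhmhmmbhmhmhmbh

Replace each of the 19 characters of mhmmbhmhmmbhmhmhmbh in place — mhm mbh mhm mhm h mbh mhm mbh mhm mhm h mbh mhm mbh mhm mbh mhm h mbh — and concatenate.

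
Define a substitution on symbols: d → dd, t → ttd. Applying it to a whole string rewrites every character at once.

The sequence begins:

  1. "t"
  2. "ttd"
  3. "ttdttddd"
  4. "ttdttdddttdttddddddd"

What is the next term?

ttdttdddttdttdddddddttdttdddttdttddddddddddddddd

φ(ttdttdddttdttddddddd) expands symbol-by-symbol to ttd ttd dd ttd ttd dd dd dd ttd ttd dd ttd ttd dd dd dd dd dd dd dd; joining the 20 pieces gives the next term.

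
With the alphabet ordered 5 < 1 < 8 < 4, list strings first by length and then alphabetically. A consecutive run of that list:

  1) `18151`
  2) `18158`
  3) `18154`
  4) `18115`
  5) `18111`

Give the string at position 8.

18185

Continuing the enumeration 3 steps past 18111: 18111 → 18118 → 18114 → (answer).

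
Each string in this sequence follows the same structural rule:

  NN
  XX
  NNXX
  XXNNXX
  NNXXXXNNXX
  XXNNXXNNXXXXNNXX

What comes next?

This is a Fibonacci-style word recurrence s(k) = s(k−2)·s(k−1): e.g. NN·XX = NNXX.
So term 7 is NNXXXXNNXX·XXNNXXNNXXXXNNXX.

NNXXXXNNXXXXNNXXNNXXXXNNXX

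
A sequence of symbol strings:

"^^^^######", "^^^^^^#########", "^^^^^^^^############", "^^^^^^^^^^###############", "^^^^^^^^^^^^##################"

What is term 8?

Each string has the form ^^{2n} #^{3n}, where the shown terms are n = 2, 3, 4, 5, 6.
For term 8, n = 9, so the run lengths are 18, 27.

^^^^^^^^^^^^^^^^^^###########################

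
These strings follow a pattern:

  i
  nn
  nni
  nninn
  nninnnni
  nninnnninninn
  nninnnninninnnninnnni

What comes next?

From term 3 onward, concatenate the last term with the second-to-last: nn·i = nni, nni·nn = nninn, …
The next term joins nninnnninninnnninnnni and nninnnninninn.

nninnnninninnnninnnninninnnninninn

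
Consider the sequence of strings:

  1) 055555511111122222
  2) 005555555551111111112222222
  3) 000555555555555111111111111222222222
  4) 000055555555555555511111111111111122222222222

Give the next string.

Term n consists of n-1 0's, followed by 3n 5's, followed by 3n 1's, followed by 2n+1 2's, where the shown terms are n = 2, 3, 4, 5.
For the next term, n = 6, so the run lengths are 5, 18, 18, 13.

000005555555555555555551111111111111111112222222222222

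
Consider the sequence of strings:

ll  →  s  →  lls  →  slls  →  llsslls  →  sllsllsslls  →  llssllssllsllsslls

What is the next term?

From term 3 onward, concatenate the second-to-last term with the last: ll·s = lls, s·lls = slls, …
The next term joins sllsllsslls and llssllssllsllsslls.

sllsllssllsllssllssllsllsslls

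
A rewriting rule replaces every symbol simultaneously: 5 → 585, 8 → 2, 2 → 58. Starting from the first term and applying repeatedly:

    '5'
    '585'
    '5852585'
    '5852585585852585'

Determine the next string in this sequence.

Rewriting the 16 symbols of 5852585585852585 one by one yields 585 2 585 58 585 2 585 585 2 585 2 585 58 585 2 585; concatenated:

585258558585258558525852585585852585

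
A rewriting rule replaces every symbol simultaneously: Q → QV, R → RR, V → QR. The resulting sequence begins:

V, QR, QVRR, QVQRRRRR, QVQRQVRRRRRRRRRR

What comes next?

φ(QVQRQVRRRRRRRRRR) expands symbol-by-symbol to QV QR QV RR QV QR RR RR RR RR RR RR RR RR RR RR; joining the 16 pieces gives the next term.

QVQRQVRRQVQRRRRRRRRRRRRRRRRRRRRR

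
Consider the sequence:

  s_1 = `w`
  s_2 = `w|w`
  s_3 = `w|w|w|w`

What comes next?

Every step duplicates the string with '|' between the halves.
So the next term is two copies of w|w|w|w with '|' between the halves.

w|w|w|w|w|w|w|w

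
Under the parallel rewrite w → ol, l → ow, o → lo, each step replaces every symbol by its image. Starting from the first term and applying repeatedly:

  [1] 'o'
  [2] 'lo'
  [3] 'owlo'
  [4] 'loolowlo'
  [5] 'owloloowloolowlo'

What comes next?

Replace each of the 16 characters of owloloowloolowlo in place — lo ol ow lo ow lo lo ol ow lo lo ow lo ol ow lo — and concatenate.

loolowloowloloolowloloowloolowlo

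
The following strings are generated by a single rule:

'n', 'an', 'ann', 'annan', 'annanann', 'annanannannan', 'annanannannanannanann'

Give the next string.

annanannannanannanannannanannannan

This is a Fibonacci-style word recurrence s(k) = s(k−1)·s(k−2): e.g. an·n = ann.
So term 8 is annanannannanannanann·annanannannan.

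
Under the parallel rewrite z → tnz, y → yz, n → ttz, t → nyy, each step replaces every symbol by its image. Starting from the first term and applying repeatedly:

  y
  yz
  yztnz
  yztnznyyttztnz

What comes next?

Applying the rule to each of the 14 symbols of yztnznyyttztnz gives the pieces yz tnz nyy ttz tnz ttz yz yz nyy nyy tnz nyy ttz tnz, which concatenate to the answer.

yztnznyyttztnzttzyzyznyynyytnznyyttztnz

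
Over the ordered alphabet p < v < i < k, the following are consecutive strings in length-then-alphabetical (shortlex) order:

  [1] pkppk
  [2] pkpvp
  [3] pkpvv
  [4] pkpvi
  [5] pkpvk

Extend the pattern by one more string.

The successor of pkpvk increments the rightmost position that isn't already k and resets every position after it to p.

pkpip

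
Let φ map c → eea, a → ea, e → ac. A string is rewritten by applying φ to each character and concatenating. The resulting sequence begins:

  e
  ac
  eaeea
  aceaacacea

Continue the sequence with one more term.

Apply φ to aceaacacea symbol by symbol: a→ea, c→eea, e→ac, a→ea, a→ea, c→eea, a→ea, c→eea, e→ac, a→ea; joined: ea eea ac ea ea eea ea eea ac ea.

eaeeaaceaeaeeaeaeeaacea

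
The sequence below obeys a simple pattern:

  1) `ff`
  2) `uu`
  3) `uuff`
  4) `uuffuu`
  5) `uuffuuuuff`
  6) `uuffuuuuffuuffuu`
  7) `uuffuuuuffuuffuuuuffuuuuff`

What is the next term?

From term 3 onward, concatenate the last term with the second-to-last: uu·ff = uuff, uuff·uu = uuffuu, …
So term 8 is uuffuuuuffuuffuuuuffuuuuff·uuffuuuuffuuffuu.

uuffuuuuffuuffuuuuffuuuuffuuffuuuuffuuffuu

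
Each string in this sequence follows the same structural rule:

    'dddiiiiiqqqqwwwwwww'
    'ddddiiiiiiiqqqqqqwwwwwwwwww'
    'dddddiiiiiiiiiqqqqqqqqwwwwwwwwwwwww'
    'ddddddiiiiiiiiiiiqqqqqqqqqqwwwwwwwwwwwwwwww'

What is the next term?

dddddddiiiiiiiiiiiiiqqqqqqqqqqqqwwwwwwwwwwwwwwwwwww

Term n consists of n+1 d's, followed by 2n+1 i's, followed by 2n q's, followed by 3n+1 w's, where the shown terms are n = 2, 3, 4, 5.
Setting n = 6 gives 7, 13, 12, 19 characters in each block.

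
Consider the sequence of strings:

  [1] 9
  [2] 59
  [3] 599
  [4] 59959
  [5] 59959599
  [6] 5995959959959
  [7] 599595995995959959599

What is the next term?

5995959959959599595995995959959959

This is a Fibonacci-style word recurrence s(k) = s(k−1)·s(k−2): e.g. 59·9 = 599.
So term 8 is 599595995995959959599·5995959959959.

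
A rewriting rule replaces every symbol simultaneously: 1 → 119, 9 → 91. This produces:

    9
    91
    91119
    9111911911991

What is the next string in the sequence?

9111911911991119119911191199191119

φ(9111911911991) expands symbol-by-symbol to 91 119 119 119 91 119 119 91 119 119 91 91 119; joining the 13 pieces gives the next term.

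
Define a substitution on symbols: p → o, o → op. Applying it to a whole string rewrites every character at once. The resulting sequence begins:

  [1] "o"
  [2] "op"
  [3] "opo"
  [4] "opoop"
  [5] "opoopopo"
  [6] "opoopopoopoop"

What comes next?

opoopopoopoopopoopopo

Applying the rule to each of the 13 symbols of opoopopoopoop gives the pieces op o op op o op o op op o op op o, which concatenate to the answer.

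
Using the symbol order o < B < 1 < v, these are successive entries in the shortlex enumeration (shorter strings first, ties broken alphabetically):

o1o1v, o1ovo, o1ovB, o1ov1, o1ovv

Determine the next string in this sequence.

Find the rightmost character of o1ovv below v, bump it to the next letter, and reset everything to its right to o.

o1Boo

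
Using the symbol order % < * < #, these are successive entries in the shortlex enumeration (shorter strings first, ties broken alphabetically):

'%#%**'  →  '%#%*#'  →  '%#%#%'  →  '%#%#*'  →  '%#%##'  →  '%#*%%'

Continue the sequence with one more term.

%#*%*

Find the rightmost character of %#*%% below #, bump it to the next letter, and reset everything to its right to %.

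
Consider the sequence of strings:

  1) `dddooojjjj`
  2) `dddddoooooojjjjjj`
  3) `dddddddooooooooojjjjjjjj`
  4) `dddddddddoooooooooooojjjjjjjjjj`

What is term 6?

dddddddddddddoooooooooooooooooojjjjjjjjjjjjjj

The n-th term is 2n+1 d's then 3n o's then 2n+2 j's (n = 1, 2, …).
Setting n = 6 gives 13, 18, 14 characters in each block.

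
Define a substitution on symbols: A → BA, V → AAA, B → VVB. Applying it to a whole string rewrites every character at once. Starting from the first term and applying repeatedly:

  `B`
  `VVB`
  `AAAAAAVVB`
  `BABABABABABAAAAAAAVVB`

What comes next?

VVBBAVVBBAVVBBAVVBBAVVBBAVVBBABABABABABABAAAAAAAVVB

Applying the rule to each of the 21 symbols of BABABABABABAAAAAAAVVB gives the pieces VVB BA VVB BA VVB BA VVB BA VVB BA VVB BA BA BA BA BA BA BA AAA AAA VVB, which concatenate to the answer.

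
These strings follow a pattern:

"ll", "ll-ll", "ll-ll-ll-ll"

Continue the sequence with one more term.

s(k+1) = s(k)·-·s(k) — each term doubles the last with '-' between the halves.
Doubling ll-ll-ll-ll with '-' between the halves:

ll-ll-ll-ll-ll-ll-ll-ll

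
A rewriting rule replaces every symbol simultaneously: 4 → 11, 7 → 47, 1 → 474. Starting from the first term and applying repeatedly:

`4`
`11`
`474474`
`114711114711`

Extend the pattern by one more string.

Expanding 114711114711: 1→474, 1→474, 4→11, 7→47, 1→474, 1→474, 1→474, 1→474, 4→11, 7→47, 1→474, 1→474. Concatenated: 474 474 11 47 474 474 474 474 11 47 474 474.

47447411474744744744741147474474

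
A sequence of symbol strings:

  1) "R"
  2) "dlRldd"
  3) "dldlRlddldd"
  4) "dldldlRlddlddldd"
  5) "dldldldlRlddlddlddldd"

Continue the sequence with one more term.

dldldldldlRlddlddlddlddldd

Each term wraps the previous one in dl on the left and ldd on the right.
So the next term is dl·dldldldlRlddlddlddldd·ldd.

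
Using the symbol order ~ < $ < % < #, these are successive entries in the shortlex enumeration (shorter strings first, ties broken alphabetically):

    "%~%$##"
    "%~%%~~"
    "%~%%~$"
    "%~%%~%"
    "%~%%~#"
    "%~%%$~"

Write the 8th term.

%~%%$%

Stepping forward 2 times from %~%%$~: %~%%$~ → %~%%$$, then the target.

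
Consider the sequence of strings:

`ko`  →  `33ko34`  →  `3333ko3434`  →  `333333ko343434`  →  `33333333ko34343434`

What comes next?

3333333333ko3434343434

Each term wraps the previous one in 33 on the left and 34 on the right.
So the next term is 33·33333333ko34343434·34.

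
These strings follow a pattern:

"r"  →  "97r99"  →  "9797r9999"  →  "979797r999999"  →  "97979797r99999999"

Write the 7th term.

Every step adds 97 to the front and 99 to the end of the previous string.
From 97979797r99999999, 2 further steps: 97979797r99999999 → 9797979797r9999999999 → (answer).

979797979797r999999999999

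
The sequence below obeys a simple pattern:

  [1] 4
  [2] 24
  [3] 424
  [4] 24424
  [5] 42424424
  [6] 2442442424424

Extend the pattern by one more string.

424244242442442424424

Each term (from the third on) is the two preceding terms concatenated in order: term 3 = 4·24 = 424.
Continuing: 42424424 · 2442442424424 gives term 7.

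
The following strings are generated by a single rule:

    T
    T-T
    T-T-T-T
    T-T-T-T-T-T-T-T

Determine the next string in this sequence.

T-T-T-T-T-T-T-T-T-T-T-T-T-T-T-T

s(k+1) = s(k)·-·s(k) — each term doubles the last with '-' between the halves.
One more doubling of T-T-T-T-T-T-T-T gives the answer.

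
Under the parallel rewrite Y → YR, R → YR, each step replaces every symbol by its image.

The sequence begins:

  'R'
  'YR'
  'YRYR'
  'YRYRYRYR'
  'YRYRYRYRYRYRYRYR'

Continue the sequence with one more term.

Rewriting the 16 symbols of YRYRYRYRYRYRYRYR one by one yields YR YR YR YR YR YR YR YR YR YR YR YR YR YR YR YR; concatenated:

YRYRYRYRYRYRYRYRYRYRYRYRYRYRYRYR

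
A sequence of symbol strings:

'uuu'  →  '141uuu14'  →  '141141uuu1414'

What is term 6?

141141141141141uuu1414141414

s(k+1) = 141·s(k)·14, so each term gains 141 as a prefix and 14 as a suffix.
From 141141uuu1414, 3 further steps: 141141uuu1414 → 141141141uuu141414 → 141141141141uuu14141414 → (answer).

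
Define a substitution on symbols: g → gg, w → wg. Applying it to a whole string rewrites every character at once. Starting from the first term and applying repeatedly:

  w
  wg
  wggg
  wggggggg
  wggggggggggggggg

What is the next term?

Replace each of the 16 characters of wggggggggggggggg in place — wg gg gg gg gg gg gg gg gg gg gg gg gg gg gg gg — and concatenate.

wggggggggggggggggggggggggggggggg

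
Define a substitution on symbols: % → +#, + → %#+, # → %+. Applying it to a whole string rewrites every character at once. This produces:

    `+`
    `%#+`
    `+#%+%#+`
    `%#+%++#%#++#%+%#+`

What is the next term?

Rewriting the 17 symbols of %#+%++#%#++#%+%#+ one by one yields +# %+ %#+ +# %#+ %#+ %+ +# %+ %#+ %#+ %+ +# %#+ +# %+ %#+; concatenated:

+#%+%#++#%#+%#+%++#%+%#+%#+%++#%#++#%+%#+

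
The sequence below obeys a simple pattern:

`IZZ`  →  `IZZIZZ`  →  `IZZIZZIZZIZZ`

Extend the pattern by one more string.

Each string is two copies of the previous one concatenated.
One more doubling of IZZIZZIZZIZZ gives the answer.

IZZIZZIZZIZZIZZIZZIZZIZZ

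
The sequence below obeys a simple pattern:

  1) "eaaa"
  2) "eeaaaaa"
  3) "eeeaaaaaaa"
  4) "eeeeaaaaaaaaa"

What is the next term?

Each string has the form e^{n} a^{2n+1} (n = 1, 2, …).
Setting n = 5 gives 5, 11 characters in each block.

eeeeeaaaaaaaaaaa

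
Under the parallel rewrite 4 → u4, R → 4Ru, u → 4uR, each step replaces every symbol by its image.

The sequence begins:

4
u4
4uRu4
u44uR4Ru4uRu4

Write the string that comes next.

Replace each of the 13 characters of u44uR4Ru4uRu4 in place — 4uR u4 u4 4uR 4Ru u4 4Ru 4uR u4 4uR 4Ru 4uR u4 — and concatenate.

4uRu4u44uR4Ruu44Ru4uRu44uR4Ru4uRu4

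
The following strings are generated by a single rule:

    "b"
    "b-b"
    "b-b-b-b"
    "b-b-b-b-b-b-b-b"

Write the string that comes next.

s(k+1) = s(k)·-·s(k) — each term doubles the last with '-' between the halves.
Doubling b-b-b-b-b-b-b-b with '-' between the halves:

b-b-b-b-b-b-b-b-b-b-b-b-b-b-b-b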